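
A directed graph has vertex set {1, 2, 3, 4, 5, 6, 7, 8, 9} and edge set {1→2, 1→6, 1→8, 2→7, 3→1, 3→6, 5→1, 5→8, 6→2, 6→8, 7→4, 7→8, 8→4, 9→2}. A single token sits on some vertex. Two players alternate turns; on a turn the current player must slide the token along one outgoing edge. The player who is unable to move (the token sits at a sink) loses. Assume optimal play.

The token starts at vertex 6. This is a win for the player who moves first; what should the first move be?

Classify positions by backward induction: terminal positions (no move available) are L. From any other position, the mover wins iff some move reaches an L.
Every edge goes from a vertex to one that appears earlier in the order 4, 8, 7, 2, 6, 1, 3, 5, 9, so processing vertices in that order labels each vertex after all of its successors.
4: no outgoing edge → L
8: can move to 4, which is L ⇒ W
7: can move to 4, which is L ⇒ W
2: the only move is to 7(W), a W ⇒ L
6: can move to 2, which is L ⇒ W
1: can move to 2, which is L ⇒ W
3: moves to 1(W), 6(W); every one is W ⇒ L
5: moves to 1(W), 8(W); every one is W ⇒ L
9: can move to 2, which is L ⇒ W
From 6, the L positions reachable in one move are: 2.

Move to 2.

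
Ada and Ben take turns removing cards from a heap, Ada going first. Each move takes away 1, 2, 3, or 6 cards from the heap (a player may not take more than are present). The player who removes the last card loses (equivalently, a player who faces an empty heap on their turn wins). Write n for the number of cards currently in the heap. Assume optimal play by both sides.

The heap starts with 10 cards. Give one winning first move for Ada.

Positions with no move are W. A position that does have a move is losing for the player to move precisely when every available move leads to a winning position for the opponent. Fill in the labels:
n=0: no move; the opponent has just taken the last card and therefore loses → W
n=1: only reaches 0(W), which is W → L
n=2: reaches L-position 1 → W
n=3: reaches L-position 1 → W
n=4: reaches L-position 1 → W
n=5: only reaches 4(W), 3(W), 2(W), all W → L
n=6: reaches L-position 5 → W
n=7: reaches L-position 5 → W
n=8: reaches L-position 5 → W
n=9: only reaches 8(W), 7(W), 6(W), 3(W), all W → L
n=10: reaches L-position 9 → W
From 10, the L positions reachable in one move are: 9.

Remove 1, leaving 9.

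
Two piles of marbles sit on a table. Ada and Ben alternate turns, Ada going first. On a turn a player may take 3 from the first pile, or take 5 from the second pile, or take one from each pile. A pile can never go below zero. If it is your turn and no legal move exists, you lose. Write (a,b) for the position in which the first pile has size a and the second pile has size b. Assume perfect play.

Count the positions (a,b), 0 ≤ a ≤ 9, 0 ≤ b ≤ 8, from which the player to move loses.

Label each position W (a win for the player to move) or L (a loss). A position with no legal move is L; any other position is W exactly when some move reaches an L, and L when every move reaches a W.
Every move lowers a or b (never raises either), so fill the grid row by row in increasing a, and left to right within a row: each cell's successors are then already labelled.
      b=0  b=1  b=2  b=3  b=4  b=5  b=6  b=7  b=8
a=0:    L    L    L    L    L    W    W    W    W
a=1:    L    W    W    W    W    W    L    L    L
a=2:    L    W    L    L    L    W    L    W    W
a=3:    W    W    W    W    W    W    L    W    L
a=4:    W    L    L    L    L    L    W    W    W
a=5:    W    L    W    W    W    W    W    L    L
a=6:    L    L    W    L    L    W    W    L    W
a=7:    L    W    W    W    W    W    L    L    W
a=8:    L    W    L    L    L    W    L    W    W
a=9:    W    W    L    W    W    W    L    W    L
Cells with no legal move (terminal, hence L): (0,0), (0,1), (0,2), (0,3), (0,4), (1,0), (2,0).
The remaining L cells, each justified by listing all of its moves:
(1,6): only reaches (1,1)(W), (0,5)(W), all W → L
(1,7): only reaches (1,2)(W), (0,6)(W), all W → L
(1,8): only reaches (1,3)(W), (0,7)(W), all W → L
(2,2): only reaches (1,1)(W), which is W → L
(2,3): only reaches (1,2)(W), which is W → L
(2,4): only reaches (1,3)(W), which is W → L
(2,6): only reaches (2,1)(W), (1,5)(W), all W → L
(3,6): only reaches (0,6)(W), (3,1)(W), (2,5)(W), all W → L
(3,8): only reaches (0,8)(W), (3,3)(W), (2,7)(W), all W → L
(4,1): only reaches (1,1)(W), (3,0)(W), all W → L
(4,2): only reaches (1,2)(W), (3,1)(W), all W → L
(4,3): only reaches (1,3)(W), (3,2)(W), all W → L
(4,4): only reaches (1,4)(W), (3,3)(W), all W → L
(4,5): only reaches (1,5)(W), (4,0)(W), (3,4)(W), all W → L
(5,1): only reaches (2,1)(W), (4,0)(W), all W → L
(5,7): only reaches (2,7)(W), (5,2)(W), (4,6)(W), all W → L
(5,8): only reaches (2,8)(W), (5,3)(W), (4,7)(W), all W → L
(6,0): only reaches (3,0)(W), which is W → L
(6,1): only reaches (3,1)(W), (5,0)(W), all W → L
(6,3): only reaches (3,3)(W), (5,2)(W), all W → L
(6,4): only reaches (3,4)(W), (5,3)(W), all W → L
(6,7): only reaches (3,7)(W), (6,2)(W), (5,6)(W), all W → L
(7,0): only reaches (4,0)(W), which is W → L
(7,6): only reaches (4,6)(W), (7,1)(W), (6,5)(W), all W → L
(7,7): only reaches (4,7)(W), (7,2)(W), (6,6)(W), all W → L
(8,0): only reaches (5,0)(W), which is W → L
(8,2): only reaches (5,2)(W), (7,1)(W), all W → L
(8,3): only reaches (5,3)(W), (7,2)(W), all W → L
(8,4): only reaches (5,4)(W), (7,3)(W), all W → L
(8,6): only reaches (5,6)(W), (8,1)(W), (7,5)(W), all W → L
(9,2): only reaches (6,2)(W), (8,1)(W), all W → L
(9,6): only reaches (6,6)(W), (9,1)(W), (8,5)(W), all W → L
(9,8): only reaches (6,8)(W), (9,3)(W), (8,7)(W), all W → L
Every other cell has at least one move into one of the L cells above, so it is W.
L cells per row: a=0: 5, a=1: 4, a=2: 5, a=3: 2, a=4: 5, a=5: 3, a=6: 5, a=7: 3, a=8: 5, a=9: 3; total 40.

40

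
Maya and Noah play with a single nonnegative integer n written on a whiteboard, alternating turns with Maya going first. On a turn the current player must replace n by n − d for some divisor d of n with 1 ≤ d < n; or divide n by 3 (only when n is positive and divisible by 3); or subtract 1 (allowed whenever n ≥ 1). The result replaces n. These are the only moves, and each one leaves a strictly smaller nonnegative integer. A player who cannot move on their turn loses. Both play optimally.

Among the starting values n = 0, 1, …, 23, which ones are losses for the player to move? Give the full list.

0, 2, 5, 7, 9, 11, 13, 16, 19, 23

Positions with no move are L. A position that does have a move is losing for the player to move precisely when every available move leads to a winning position for the opponent. Fill in the labels:
n=0: no move → L
n=1: →0(L), so W
n=2: →1(W) only, which is W, so L
n=3: →2(L), so W
n=4: →2(L), so W
n=5: →4(W) only, which is W, so L
n=6: →2(L), so W
n=7: →6(W) only, which is W, so L
n=8: →7(L), so W
n=9: →3(W), 6(W), 8(W) — all W, so L
n=10: →5(L), so W
n=11: →10(W) only, which is W, so L
n=12: →9(L), so W
n=13: →12(W) only, which is W, so L
n=14: →7(L), so W
n=15: →5(L), so W
n=16: →8(W), 12(W), 14(W), 15(W) — all W, so L
n=17: →16(L), so W
n=18: →9(L), so W
n=19: →18(W) only, which is W, so L
n=20: →16(L), so W
n=21: →7(L), so W
n=22: →11(L), so W
n=23: →22(W) only, which is W, so L
The losing starting values of n are exactly the entries labelled L in this table (10 of them).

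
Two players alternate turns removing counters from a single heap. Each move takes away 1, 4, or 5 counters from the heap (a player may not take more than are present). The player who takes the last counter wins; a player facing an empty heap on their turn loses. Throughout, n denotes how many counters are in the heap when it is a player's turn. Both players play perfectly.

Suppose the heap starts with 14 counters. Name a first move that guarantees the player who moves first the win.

Remove 4, leaving 10.

Classify positions by backward induction: terminal positions (no move available) are L. From any other position, the mover wins iff some move reaches an L.
n=0: no move → L
n=1: W (go to 0, an L position)
n=2: L (sole option 1(W) is W)
n=3: W (go to 2, an L position)
n=4: W (go to 0, an L position)
n=5: W (go to 0, an L position)
n=6: W (go to 2, an L position)
n=7: W (go to 2, an L position)
n=8: L (options 7(W), 4(W), 3(W) are all W)
n=9: W (go to 8, an L position)
n=10: L (options 9(W), 6(W), 5(W) are all W)
n=11: W (go to 10, an L position)
n=12: W (go to 8, an L position)
n=13: W (go to 8, an L position)
n=14: W (go to 10, an L position)
From 14, the L positions reachable in one move are: 10.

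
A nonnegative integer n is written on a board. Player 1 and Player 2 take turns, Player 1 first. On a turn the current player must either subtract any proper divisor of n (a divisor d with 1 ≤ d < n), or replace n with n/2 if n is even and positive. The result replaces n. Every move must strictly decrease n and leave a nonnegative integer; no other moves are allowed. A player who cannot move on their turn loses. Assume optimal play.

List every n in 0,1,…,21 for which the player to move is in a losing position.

0, 1, 3, 5, 7, 9, 11, 13, 15, 17, 19, 21

Classify positions by backward induction: terminal positions (no move available) are L. From any other position, the mover wins iff some move reaches an L.
n=0: no move → L
n=1: no move → L
n=2: →1(L), so W
n=3: →2(W) only, which is W, so L
n=4: →3(L), so W
n=5: →4(W) only, which is W, so L
n=6: →3(L), so W
n=7: →6(W) only, which is W, so L
n=8: →7(L), so W
n=9: →6(W), 8(W) — all W, so L
n=10: →5(L), so W
n=11: →10(W) only, which is W, so L
n=12: →9(L), so W
n=13: →12(W) only, which is W, so L
n=14: →7(L), so W
n=15: →10(W), 12(W), 14(W) — all W, so L
n=16: →15(L), so W
n=17: →16(W) only, which is W, so L
n=18: →9(L), so W
n=19: →18(W) only, which is W, so L
n=20: →15(L), so W
n=21: →14(W), 18(W), 20(W) — all W, so L
The losing starting values of n are exactly the entries labelled L in this table (12 of them).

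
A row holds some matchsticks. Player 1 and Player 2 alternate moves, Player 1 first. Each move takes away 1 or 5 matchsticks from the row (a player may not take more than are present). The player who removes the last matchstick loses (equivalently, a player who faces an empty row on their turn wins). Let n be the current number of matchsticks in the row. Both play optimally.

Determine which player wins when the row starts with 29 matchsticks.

Player 2 wins.

Compute win/loss labels from the base case upward. A position with no move is W. Any other position is W if it can reach an L in one move, else L.
n=0: no move; the opponent has just taken the last matchstick and therefore loses → W
n=1: the only move is to 0(W), a W ⇒ L
n=2: can move to 1, which is L ⇒ W
n=3: the only move is to 2(W), a W ⇒ L
n=4: can move to 3, which is L ⇒ W
n=5: moves to 4(W), 0(W); every one is W ⇒ L
n=6: can move to 5, which is L ⇒ W
n=7: moves to 6(W), 2(W); every one is W ⇒ L
n=8: can move to 7, which is L ⇒ W
n=9: moves to 8(W), 4(W); every one is W ⇒ L
n=10: can move to 9, which is L ⇒ W
n=11: moves to 10(W), 6(W); every one is W ⇒ L
n=12: can move to 11, which is L ⇒ W
n=13: moves to 12(W), 8(W); every one is W ⇒ L
n=14: can move to 13, which is L ⇒ W
n=15: moves to 14(W), 10(W); every one is W ⇒ L
n=16: can move to 15, which is L ⇒ W
n=17: moves to 16(W), 12(W); every one is W ⇒ L
n=18: can move to 17, which is L ⇒ W
n=19: moves to 18(W), 14(W); every one is W ⇒ L
n=20: can move to 19, which is L ⇒ W
n=21: moves to 20(W), 16(W); every one is W ⇒ L
n=22: can move to 21, which is L ⇒ W
n=23: moves to 22(W), 18(W); every one is W ⇒ L
n=24: can move to 23, which is L ⇒ W
n=25: moves to 24(W), 20(W); every one is W ⇒ L
n=26: can move to 25, which is L ⇒ W
n=27: moves to 26(W), 22(W); every one is W ⇒ L
n=28: can move to 27, which is L ⇒ W
n=29: moves to 28(W), 24(W); every one is W ⇒ L
The starting position 29 is L: whatever Player 1 does, the opponent receives a W position.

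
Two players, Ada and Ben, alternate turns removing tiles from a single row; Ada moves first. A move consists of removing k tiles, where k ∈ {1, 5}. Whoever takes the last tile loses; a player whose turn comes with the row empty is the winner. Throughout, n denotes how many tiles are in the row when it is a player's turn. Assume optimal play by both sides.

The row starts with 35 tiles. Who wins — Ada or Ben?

Label each position W (a win for the player to move) or L (a loss). A position with no legal move is W; any other position is W exactly when some move reaches an L, and L when every move reaches a W.
n=0: no move; the opponent has just taken the last tile and therefore loses → W
n=1: only reaches 0(W), which is W → L
n=2: reaches L-position 1 → W
n=3: only reaches 2(W), which is W → L
n=4: reaches L-position 3 → W
n=5: only reaches 4(W), 0(W), all W → L
n=6: reaches L-position 5 → W
n=7: only reaches 6(W), 2(W), all W → L
n=8: reaches L-position 7 → W
n=9: only reaches 8(W), 4(W), all W → L
n=10: reaches L-position 9 → W
n=11: only reaches 10(W), 6(W), all W → L
n=12: reaches L-position 11 → W
n=13: only reaches 12(W), 8(W), all W → L
n=14: reaches L-position 13 → W
n=15: only reaches 14(W), 10(W), all W → L
n=16: reaches L-position 15 → W
n=17: only reaches 16(W), 12(W), all W → L
n=18: reaches L-position 17 → W
n=19: only reaches 18(W), 14(W), all W → L
n=20: reaches L-position 19 → W
n=21: only reaches 20(W), 16(W), all W → L
n=22: reaches L-position 21 → W
n=23: only reaches 22(W), 18(W), all W → L
n=24: reaches L-position 23 → W
n=25: only reaches 24(W), 20(W), all W → L
n=26: reaches L-position 25 → W
n=27: only reaches 26(W), 22(W), all W → L
n=28: reaches L-position 27 → W
n=29: only reaches 28(W), 24(W), all W → L
n=30: reaches L-position 29 → W
n=31: only reaches 30(W), 26(W), all W → L
n=32: reaches L-position 31 → W
n=33: only reaches 32(W), 28(W), all W → L
n=34: reaches L-position 33 → W
n=35: only reaches 34(W), 30(W), all W → L
The starting position 35 is L: whatever Ada does, the opponent receives a W position.

Ben wins.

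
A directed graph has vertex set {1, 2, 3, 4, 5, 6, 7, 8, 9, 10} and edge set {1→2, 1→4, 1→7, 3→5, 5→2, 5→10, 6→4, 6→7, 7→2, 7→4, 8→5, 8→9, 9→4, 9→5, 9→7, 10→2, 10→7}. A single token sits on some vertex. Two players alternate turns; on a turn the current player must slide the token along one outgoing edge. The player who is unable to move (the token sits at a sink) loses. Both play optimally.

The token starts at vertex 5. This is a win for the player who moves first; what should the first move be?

Positions with no move are L. A position that does have a move is losing for the player to move precisely when every available move leads to a winning position for the opponent. Fill in the labels:
Every edge goes from a vertex to one that appears earlier in the order 2, 4, 7, 10, 1, 5, 6, 3, 9, 8, so processing vertices in that order labels each vertex after all of its successors.
2: no outgoing edge → L
4: no outgoing edge → L
7: W (go to 4, an L position)
10: W (go to 2, an L position)
1: W (go to 4, an L position)
5: W (go to 2, an L position)
6: W (go to 4, an L position)
3: L (sole option 5(W) is W)
9: W (go to 4, an L position)
8: L (options 9(W), 5(W) are all W)
From 5, the L positions reachable in one move are: 2.

Move to 2.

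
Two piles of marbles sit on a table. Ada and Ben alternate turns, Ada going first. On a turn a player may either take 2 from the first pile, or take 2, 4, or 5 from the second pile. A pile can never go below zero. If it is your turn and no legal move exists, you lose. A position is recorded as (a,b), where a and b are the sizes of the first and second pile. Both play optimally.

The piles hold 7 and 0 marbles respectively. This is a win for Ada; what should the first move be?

Move to (5,0).

Build the W/L table. Terminal = L. A non-terminal position is W if it has a move to some L; otherwise it is L.
No move ever increases a pile, so every position that can arise here has a ≤ 7 and b ≤ 0; it is enough to label the cells with 0 ≤ a ≤ 7 and 0 ≤ b ≤ 0.
Every move lowers a or b (never raises either), so fill the grid row by row in increasing a, and left to right within a row: each cell's successors are then already labelled.
      b=0
a=0:    L
a=1:    L
a=2:    W
a=3:    W
a=4:    L
a=5:    L
a=6:    W
a=7:    W
Cells with no legal move (terminal, hence L): (0,0), (1,0).
The remaining L cells, each justified by listing all of its moves:
(4,0): the only move is to (2,0)(W), a W ⇒ L
(5,0): the only move is to (3,0)(W), a W ⇒ L
Every other cell has at least one move into one of the L cells above, so it is W.
From (7,0), the L positions reachable in one move are: (5,0).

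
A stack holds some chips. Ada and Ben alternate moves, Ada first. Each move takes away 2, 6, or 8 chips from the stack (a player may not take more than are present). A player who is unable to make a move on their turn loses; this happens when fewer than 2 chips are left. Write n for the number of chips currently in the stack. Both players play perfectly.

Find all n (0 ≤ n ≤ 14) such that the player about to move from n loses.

0, 1, 4, 5, 14

Use the standard recursion: the mover loses at a terminal position; elsewhere, the mover wins exactly when some move hands the opponent an L position.
n=0: no move → L
n=1: no move → L
n=2: →0(L), so W
n=3: →1(L), so W
n=4: →2(W) only, which is W, so L
n=5: →3(W) only, which is W, so L
n=6: →4(L), so W
n=7: →5(L), so W
n=8: →0(L), so W
n=9: →1(L), so W
n=10: →4(L), so W
n=11: →5(L), so W
n=12: →4(L), so W
n=13: →5(L), so W
n=14: →12(W), 8(W), 6(W) — all W, so L
Reading off the rows marked L gives the requested list; there are 5 such values of n.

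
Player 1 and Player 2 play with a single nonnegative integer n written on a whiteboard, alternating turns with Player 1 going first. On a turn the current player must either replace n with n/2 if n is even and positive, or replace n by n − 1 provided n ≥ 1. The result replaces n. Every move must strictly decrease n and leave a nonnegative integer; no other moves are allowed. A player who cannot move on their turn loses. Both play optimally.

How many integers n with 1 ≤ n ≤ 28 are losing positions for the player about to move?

13

Compute win/loss labels from the base case upward. A position with no move is L. Any other position is W if it can reach an L in one move, else L.
n=0: no move → L
n=1: →0(L), so W
n=2: →1(W) only, which is W, so L
n=3: →2(L), so W
n=4: →2(L), so W
n=5: →4(W) only, which is W, so L
n=6: →5(L), so W
n=7: →6(W) only, which is W, so L
n=8: →7(L), so W
n=9: →8(W) only, which is W, so L
n=10: →5(L), so W
n=11: →10(W) only, which is W, so L
n=12: →11(L), so W
n=13: →12(W) only, which is W, so L
n=14: →7(L), so W
n=15: →14(W) only, which is W, so L
n=16: →15(L), so W
n=17: →16(W) only, which is W, so L
n=18: →9(L), so W
n=19: →18(W) only, which is W, so L
n=20: →19(L), so W
n=21: →20(W) only, which is W, so L
n=22: →11(L), so W
n=23: →22(W) only, which is W, so L
n=24: →23(L), so W
n=25: →24(W) only, which is W, so L
n=26: →13(L), so W
n=27: →26(W) only, which is W, so L
n=28: →27(L), so W
L entries with 1 ≤ n ≤ 28 (n=0 is outside the asked range and is not counted): n = 2, 5, 7, 9, 11, 13, 15, 17, 19, 21, 23, 25, 27; that makes 13.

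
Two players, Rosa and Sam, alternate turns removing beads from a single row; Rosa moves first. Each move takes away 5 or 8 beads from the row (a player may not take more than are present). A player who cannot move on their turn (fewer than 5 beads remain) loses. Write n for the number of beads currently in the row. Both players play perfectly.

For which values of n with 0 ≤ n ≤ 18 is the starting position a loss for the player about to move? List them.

Label each position W (a win for the player to move) or L (a loss). A position with no legal move is L; any other position is W exactly when some move reaches an L, and L when every move reaches a W.
n=0: no move → L
n=1: no move → L
n=2: no move → L
n=3: no move → L
n=4: no move → L
n=5: W (go to 0, an L position)
n=6: W (go to 1, an L position)
n=7: W (go to 2, an L position)
n=8: W (go to 3, an L position)
n=9: W (go to 4, an L position)
n=10: W (go to 2, an L position)
n=11: W (go to 3, an L position)
n=12: W (go to 4, an L position)
n=13: L (options 8(W), 5(W) are all W)
n=14: L (options 9(W), 6(W) are all W)
n=15: L (options 10(W), 7(W) are all W)
n=16: L (options 11(W), 8(W) are all W)
n=17: L (options 12(W), 9(W) are all W)
n=18: W (go to 13, an L position)
Reading off the rows marked L gives the requested list; there are 10 such values of n.

0, 1, 2, 3, 4, 13, 14, 15, 16, 17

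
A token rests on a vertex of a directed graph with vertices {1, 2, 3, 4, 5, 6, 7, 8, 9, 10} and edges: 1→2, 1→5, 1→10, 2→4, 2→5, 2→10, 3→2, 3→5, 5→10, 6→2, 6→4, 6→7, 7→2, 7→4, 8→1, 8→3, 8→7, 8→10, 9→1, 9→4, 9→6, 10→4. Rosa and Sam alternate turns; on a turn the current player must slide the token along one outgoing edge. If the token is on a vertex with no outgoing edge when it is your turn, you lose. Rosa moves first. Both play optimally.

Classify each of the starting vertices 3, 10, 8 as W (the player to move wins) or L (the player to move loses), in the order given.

Positions with no move are L. A position that does have a move is losing for the player to move precisely when every available move leads to a winning position for the opponent. Fill in the labels:
Every edge goes from a vertex to one that appears earlier in the order 4, 10, 5, 2, 7, 3, 1, 6, 9, 8, so processing vertices in that order labels each vertex after all of its successors.
4: no outgoing edge → L
10: W (go to 4, an L position)
5: L (sole option 10(W) is W)
2: W (go to 5, an L position)
7: W (go to 4, an L position)
3: W (go to 5, an L position)
1: W (go to 5, an L position)
6: W (go to 4, an L position)
9: W (go to 4, an L position)
8: L (options 1(W), 3(W), 7(W), 10(W) are all W)

3: W, 10: W, 8: L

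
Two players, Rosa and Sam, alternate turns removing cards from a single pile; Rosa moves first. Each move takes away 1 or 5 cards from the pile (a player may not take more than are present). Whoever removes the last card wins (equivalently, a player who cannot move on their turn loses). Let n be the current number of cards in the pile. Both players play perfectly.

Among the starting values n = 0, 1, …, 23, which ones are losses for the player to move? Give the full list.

Positions with no move are L. A position that does have a move is losing for the player to move precisely when every available move leads to a winning position for the opponent. Fill in the labels:
n=0: no move → L
n=1: can move to 0, which is L ⇒ W
n=2: the only move is to 1(W), a W ⇒ L
n=3: can move to 2, which is L ⇒ W
n=4: the only move is to 3(W), a W ⇒ L
n=5: can move to 4, which is L ⇒ W
n=6: moves to 5(W), 1(W); every one is W ⇒ L
n=7: can move to 6, which is L ⇒ W
n=8: moves to 7(W), 3(W); every one is W ⇒ L
n=9: can move to 8, which is L ⇒ W
n=10: moves to 9(W), 5(W); every one is W ⇒ L
n=11: can move to 10, which is L ⇒ W
n=12: moves to 11(W), 7(W); every one is W ⇒ L
n=13: can move to 12, which is L ⇒ W
n=14: moves to 13(W), 9(W); every one is W ⇒ L
n=15: can move to 14, which is L ⇒ W
n=16: moves to 15(W), 11(W); every one is W ⇒ L
n=17: can move to 16, which is L ⇒ W
n=18: moves to 17(W), 13(W); every one is W ⇒ L
n=19: can move to 18, which is L ⇒ W
n=20: moves to 19(W), 15(W); every one is W ⇒ L
n=21: can move to 20, which is L ⇒ W
n=22: moves to 21(W), 17(W); every one is W ⇒ L
n=23: can move to 22, which is L ⇒ W
Reading off the rows marked L gives the requested list; there are 12 such values of n.

0, 2, 4, 6, 8, 10, 12, 14, 16, 18, 20, 22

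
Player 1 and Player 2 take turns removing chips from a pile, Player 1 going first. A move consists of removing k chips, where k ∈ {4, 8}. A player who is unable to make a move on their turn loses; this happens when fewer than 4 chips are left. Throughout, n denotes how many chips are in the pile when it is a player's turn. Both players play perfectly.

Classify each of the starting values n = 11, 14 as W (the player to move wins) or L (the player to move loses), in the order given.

11: W, 14: L

Classify positions by backward induction: terminal positions (no move available) are L. From any other position, the mover wins iff some move reaches an L.
n=0: no move → L
n=1: no move → L
n=2: no move → L
n=3: no move → L
n=4: →0(L), so W
n=5: →1(L), so W
n=6: →2(L), so W
n=7: →3(L), so W
n=8: →0(L), so W
n=9: →1(L), so W
n=10: →2(L), so W
n=11: →3(L), so W
n=12: →8(W), 4(W) — all W, so L
n=13: →9(W), 5(W) — all W, so L
n=14: →10(W), 6(W) — all W, so L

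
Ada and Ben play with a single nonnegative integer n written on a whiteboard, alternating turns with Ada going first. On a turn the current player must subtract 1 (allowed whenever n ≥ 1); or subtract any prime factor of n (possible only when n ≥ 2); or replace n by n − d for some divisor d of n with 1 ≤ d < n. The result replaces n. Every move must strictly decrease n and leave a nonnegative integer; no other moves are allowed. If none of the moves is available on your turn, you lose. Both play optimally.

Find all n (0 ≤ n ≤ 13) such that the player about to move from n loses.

Label each position W (a win for the player to move) or L (a loss). A position with no legal move is L; any other position is W exactly when some move reaches an L, and L when every move reaches a W.
n=0: no move → L
n=1: →0(L), so W
n=2: →0(L), so W
n=3: →0(L), so W
n=4: →2(W), 3(W) — all W, so L
n=5: →0(L), so W
n=6: →4(L), so W
n=7: →0(L), so W
n=8: →4(L), so W
n=9: →6(W), 8(W) — all W, so L
n=10: →9(L), so W
n=11: →0(L), so W
n=12: →9(L), so W
n=13: →0(L), so W
Reading off the rows marked L gives the requested list; there are 3 such values of n.

0, 4, 9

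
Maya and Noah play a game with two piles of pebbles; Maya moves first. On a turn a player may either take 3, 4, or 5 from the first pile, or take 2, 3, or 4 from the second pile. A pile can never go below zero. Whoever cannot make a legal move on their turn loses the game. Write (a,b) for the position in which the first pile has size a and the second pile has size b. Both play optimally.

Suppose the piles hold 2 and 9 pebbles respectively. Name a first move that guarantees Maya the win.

Classify positions by backward induction: terminal positions (no move available) are L. From any other position, the mover wins iff some move reaches an L.
No move ever increases a pile, so every position that can arise here has a ≤ 2 and b ≤ 9; it is enough to label the cells with 0 ≤ a ≤ 2 and 0 ≤ b ≤ 9.
Every move lowers a or b (never raises either), so fill the grid row by row in increasing a, and left to right within a row: each cell's successors are then already labelled.
      b=0  b=1  b=2  b=3  b=4  b=5  b=6  b=7  b=8  b=9
a=0:    L    L    W    W    W    W    L    L    W    W
a=1:    L    L    W    W    W    W    L    L    W    W
a=2:    L    L    W    W    W    W    L    L    W    W
Cells with no legal move (terminal, hence L): (0,0), (0,1), (1,0), (1,1), (2,0), (2,1).
The remaining L cells, each justified by listing all of its moves:
(0,6): moves to (0,4)(W), (0,3)(W), (0,2)(W); every one is W ⇒ L
(0,7): moves to (0,5)(W), (0,4)(W), (0,3)(W); every one is W ⇒ L
(1,6): moves to (1,4)(W), (1,3)(W), (1,2)(W); every one is W ⇒ L
(1,7): moves to (1,5)(W), (1,4)(W), (1,3)(W); every one is W ⇒ L
(2,6): moves to (2,4)(W), (2,3)(W), (2,2)(W); every one is W ⇒ L
(2,7): moves to (2,5)(W), (2,4)(W), (2,3)(W); every one is W ⇒ L
Every other cell has at least one move into one of the L cells above, so it is W.
From (2,9), the L positions reachable in one move are: (2,7), (2,6). Any move reaching one of these is winning.

Move to (2,7).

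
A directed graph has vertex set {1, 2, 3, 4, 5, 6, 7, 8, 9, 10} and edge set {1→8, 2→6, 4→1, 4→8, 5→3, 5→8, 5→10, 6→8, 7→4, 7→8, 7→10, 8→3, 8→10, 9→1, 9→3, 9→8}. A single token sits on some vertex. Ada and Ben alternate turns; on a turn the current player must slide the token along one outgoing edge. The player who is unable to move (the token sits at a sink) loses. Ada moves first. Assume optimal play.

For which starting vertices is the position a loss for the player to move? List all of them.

1, 3, 6, 10

Label each position W (a win for the player to move) or L (a loss). A position with no legal move is L; any other position is W exactly when some move reaches an L, and L when every move reaches a W.
Every edge goes from a vertex to one that appears earlier in the order 10, 3, 8, 5, 6, 2, 1, 4, 9, 7, so processing vertices in that order labels each vertex after all of its successors.
10: no outgoing edge → L
3: no outgoing edge → L
8: can move to 3, which is L ⇒ W
5: can move to 3, which is L ⇒ W
6: the only move is to 8(W), a W ⇒ L
2: can move to 6, which is L ⇒ W
1: the only move is to 8(W), a W ⇒ L
4: can move to 1, which is L ⇒ W
9: can move to 1, which is L ⇒ W
7: can move to 10, which is L ⇒ W
The losing starting vertices are exactly the entries labelled L in this table (4 of them).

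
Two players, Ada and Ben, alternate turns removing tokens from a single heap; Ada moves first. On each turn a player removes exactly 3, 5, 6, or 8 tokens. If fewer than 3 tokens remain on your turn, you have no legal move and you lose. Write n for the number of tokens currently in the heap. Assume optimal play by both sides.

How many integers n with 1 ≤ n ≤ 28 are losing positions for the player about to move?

Work bottom-up. With no move the player to move loses. Otherwise the position is W if at least one move leads to an L position for the opponent, and L if every move leads to a W.
n=0: no move → L
n=1: no move → L
n=2: no move → L
n=3: reaches L-position 0 → W
n=4: reaches L-position 1 → W
n=5: reaches L-position 2 → W
n=6: reaches L-position 1 → W
n=7: reaches L-position 2 → W
n=8: reaches L-position 2 → W
n=9: reaches L-position 1 → W
n=10: reaches L-position 2 → W
n=11: only reaches 8(W), 6(W), 5(W), 3(W), all W → L
n=12: only reaches 9(W), 7(W), 6(W), 4(W), all W → L
n=13: only reaches 10(W), 8(W), 7(W), 5(W), all W → L
n=14: reaches L-position 11 → W
n=15: reaches L-position 12 → W
n=16: reaches L-position 13 → W
n=17: reaches L-position 12 → W
n=18: reaches L-position 13 → W
n=19: reaches L-position 13 → W
n=20: reaches L-position 12 → W
n=21: reaches L-position 13 → W
n=22: only reaches 19(W), 17(W), 16(W), 14(W), all W → L
n=23: only reaches 20(W), 18(W), 17(W), 15(W), all W → L
n=24: only reaches 21(W), 19(W), 18(W), 16(W), all W → L
n=25: reaches L-position 22 → W
n=26: reaches L-position 23 → W
n=27: reaches L-position 24 → W
n=28: reaches L-position 23 → W
L entries with 1 ≤ n ≤ 28 (n=0 is outside the asked range and is not counted): n = 1, 2, 11, 12, 13, 22, 23, 24; that makes 8.

8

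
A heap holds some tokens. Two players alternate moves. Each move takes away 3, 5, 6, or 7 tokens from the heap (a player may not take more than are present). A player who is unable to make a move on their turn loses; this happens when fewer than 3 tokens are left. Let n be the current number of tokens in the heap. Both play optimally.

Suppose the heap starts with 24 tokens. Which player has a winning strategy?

Build the W/L table. Terminal = L. A non-terminal position is W if it has a move to some L; otherwise it is L.
n=0: no move → L
n=1: no move → L
n=2: no move → L
n=3: →0(L), so W
n=4: →1(L), so W
n=5: →2(L), so W
n=6: →1(L), so W
n=7: →2(L), so W
n=8: →2(L), so W
n=9: →2(L), so W
n=10: →7(W), 5(W), 4(W), 3(W) — all W, so L
n=11: →8(W), 6(W), 5(W), 4(W) — all W, so L
n=12: →9(W), 7(W), 6(W), 5(W) — all W, so L
n=13: →10(L), so W
n=14: →11(L), so W
n=15: →12(L), so W
n=16: →11(L), so W
n=17: →12(L), so W
n=18: →12(L), so W
n=19: →12(L), so W
n=20: →17(W), 15(W), 14(W), 13(W) — all W, so L
n=21: →18(W), 16(W), 15(W), 14(W) — all W, so L
n=22: →19(W), 17(W), 16(W), 15(W) — all W, so L
n=23: →20(L), so W
n=24: →21(L), so W
From 24 the player to move can remove 3, leaving 21, reaching an L position.

The first player wins.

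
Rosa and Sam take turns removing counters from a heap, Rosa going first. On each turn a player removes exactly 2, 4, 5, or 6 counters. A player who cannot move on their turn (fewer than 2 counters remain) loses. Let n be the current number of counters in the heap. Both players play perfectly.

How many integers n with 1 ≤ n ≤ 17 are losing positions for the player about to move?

5

Work bottom-up. With no move the player to move loses. Otherwise the position is W if at least one move leads to an L position for the opponent, and L if every move leads to a W.
n=0: no move → L
n=1: no move → L
n=2: →0(L), so W
n=3: →1(L), so W
n=4: →0(L), so W
n=5: →1(L), so W
n=6: →1(L), so W
n=7: →1(L), so W
n=8: →6(W), 4(W), 3(W), 2(W) — all W, so L
n=9: →7(W), 5(W), 4(W), 3(W) — all W, so L
n=10: →8(L), so W
n=11: →9(L), so W
n=12: →8(L), so W
n=13: →9(L), so W
n=14: →9(L), so W
n=15: →9(L), so W
n=16: →14(W), 12(W), 11(W), 10(W) — all W, so L
n=17: →15(W), 13(W), 12(W), 11(W) — all W, so L
L entries with 1 ≤ n ≤ 17 (n=0 is outside the asked range and is not counted): n = 1, 8, 9, 16, 17; that makes 5.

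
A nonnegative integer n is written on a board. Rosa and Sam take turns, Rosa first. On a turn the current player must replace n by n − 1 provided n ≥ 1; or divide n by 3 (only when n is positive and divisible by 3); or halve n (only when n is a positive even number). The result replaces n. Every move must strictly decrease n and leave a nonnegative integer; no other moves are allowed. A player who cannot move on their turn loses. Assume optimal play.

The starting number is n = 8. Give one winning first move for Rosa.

Move to 7.

Label each position W (a win for the player to move) or L (a loss). A position with no legal move is L; any other position is W exactly when some move reaches an L, and L when every move reaches a W.
n=0: no move → L
n=1: →0(L), so W
n=2: →1(W) only, which is W, so L
n=3: →2(L), so W
n=4: →2(L), so W
n=5: →4(W) only, which is W, so L
n=6: →2(L), so W
n=7: →6(W) only, which is W, so L
n=8: →7(L), so W
From 8, the L positions reachable in one move are: 7.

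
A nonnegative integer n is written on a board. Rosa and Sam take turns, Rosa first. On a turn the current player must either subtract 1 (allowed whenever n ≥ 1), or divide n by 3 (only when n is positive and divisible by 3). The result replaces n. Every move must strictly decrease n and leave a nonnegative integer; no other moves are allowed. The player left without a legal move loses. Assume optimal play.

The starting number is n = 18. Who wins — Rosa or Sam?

Rosa wins.

Work bottom-up. With no move the player to move loses. Otherwise the position is W if at least one move leads to an L position for the opponent, and L if every move leads to a W.
n=0: no move → L
n=1: →0(L), so W
n=2: →1(W) only, which is W, so L
n=3: →2(L), so W
n=4: →3(W) only, which is W, so L
n=5: →4(L), so W
n=6: →2(L), so W
n=7: →6(W) only, which is W, so L
n=8: →7(L), so W
n=9: →3(W), 8(W) — all W, so L
n=10: →9(L), so W
n=11: →10(W) only, which is W, so L
n=12: →4(L), so W
n=13: →12(W) only, which is W, so L
n=14: →13(L), so W
n=15: →5(W), 14(W) — all W, so L
n=16: →15(L), so W
n=17: →16(W) only, which is W, so L
n=18: →17(L), so W
The starting position 18 is W: Rosa should move to 17, handing over an L position.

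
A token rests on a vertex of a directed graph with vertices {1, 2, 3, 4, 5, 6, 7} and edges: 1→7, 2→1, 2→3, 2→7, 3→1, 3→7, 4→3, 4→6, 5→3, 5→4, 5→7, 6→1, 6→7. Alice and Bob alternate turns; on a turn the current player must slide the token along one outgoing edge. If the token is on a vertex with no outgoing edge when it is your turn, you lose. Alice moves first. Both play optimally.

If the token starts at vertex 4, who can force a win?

Bob wins.

Classify positions by backward induction: terminal positions (no move available) are L. From any other position, the mover wins iff some move reaches an L.
Every edge goes from a vertex to one that appears earlier in the order 7, 1, 6, 3, 4, 5, 2, so processing vertices in that order labels each vertex after all of its successors.
7: no outgoing edge → L
1: can move to 7, which is L ⇒ W
6: can move to 7, which is L ⇒ W
3: can move to 7, which is L ⇒ W
4: moves to 3(W), 6(W); every one is W ⇒ L
5: can move to 4, which is L ⇒ W
2: can move to 7, which is L ⇒ W
Every move from 4 reaches a W position, so the mover loses.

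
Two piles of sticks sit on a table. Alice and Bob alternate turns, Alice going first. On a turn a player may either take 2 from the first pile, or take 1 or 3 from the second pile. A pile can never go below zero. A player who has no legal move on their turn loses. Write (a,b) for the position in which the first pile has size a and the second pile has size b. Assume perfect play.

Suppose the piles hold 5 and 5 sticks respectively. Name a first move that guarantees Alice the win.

Move to (3,5).

Use the standard recursion: the mover loses at a terminal position; elsewhere, the mover wins exactly when some move hands the opponent an L position.
No move ever increases a pile, so every position that can arise here has a ≤ 5 and b ≤ 5; it is enough to label the cells with 0 ≤ a ≤ 5 and 0 ≤ b ≤ 5.
Every move lowers a or b (never raises either), so fill the grid row by row in increasing a, and left to right within a row: each cell's successors are then already labelled.
      b=0  b=1  b=2  b=3  b=4  b=5
a=0:    L    W    L    W    L    W
a=1:    L    W    L    W    L    W
a=2:    W    L    W    L    W    L
a=3:    W    L    W    L    W    L
a=4:    L    W    L    W    L    W
a=5:    L    W    L    W    L    W
Cells with no legal move (terminal, hence L): (0,0), (1,0).
The remaining L cells, each justified by listing all of its moves:
(0,2): the only move is to (0,1)(W), a W ⇒ L
(0,4): moves to (0,3)(W), (0,1)(W); every one is W ⇒ L
(1,2): the only move is to (1,1)(W), a W ⇒ L
(1,4): moves to (1,3)(W), (1,1)(W); every one is W ⇒ L
(2,1): moves to (0,1)(W), (2,0)(W); every one is W ⇒ L
(2,3): moves to (0,3)(W), (2,2)(W), (2,0)(W); every one is W ⇒ L
(2,5): moves to (0,5)(W), (2,4)(W), (2,2)(W); every one is W ⇒ L
(3,1): moves to (1,1)(W), (3,0)(W); every one is W ⇒ L
(3,3): moves to (1,3)(W), (3,2)(W), (3,0)(W); every one is W ⇒ L
(3,5): moves to (1,5)(W), (3,4)(W), (3,2)(W); every one is W ⇒ L
(4,0): the only move is to (2,0)(W), a W ⇒ L
(4,2): moves to (2,2)(W), (4,1)(W); every one is W ⇒ L
(4,4): moves to (2,4)(W), (4,3)(W), (4,1)(W); every one is W ⇒ L
(5,0): the only move is to (3,0)(W), a W ⇒ L
(5,2): moves to (3,2)(W), (5,1)(W); every one is W ⇒ L
(5,4): moves to (3,4)(W), (5,3)(W), (5,1)(W); every one is W ⇒ L
Every other cell has at least one move into one of the L cells above, so it is W.
From (5,5), the L positions reachable in one move are: (3,5), (5,4), (5,2). Any move reaching one of these is winning.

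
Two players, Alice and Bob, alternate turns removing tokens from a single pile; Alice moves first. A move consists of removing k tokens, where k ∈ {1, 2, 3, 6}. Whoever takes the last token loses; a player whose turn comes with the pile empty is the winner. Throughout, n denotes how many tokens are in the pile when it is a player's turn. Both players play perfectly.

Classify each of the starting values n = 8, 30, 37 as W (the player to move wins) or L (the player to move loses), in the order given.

8: W, 30: W, 37: L

Classify positions by backward induction: terminal positions (no move available) are W. From any other position, the mover wins iff some move reaches an L.
n=0: no move; the opponent has just taken the last token and therefore loses → W
n=1: the only move is to 0(W), a W ⇒ L
n=2: can move to 1, which is L ⇒ W
n=3: can move to 1, which is L ⇒ W
n=4: can move to 1, which is L ⇒ W
n=5: moves to 4(W), 3(W), 2(W); every one is W ⇒ L
n=6: can move to 5, which is L ⇒ W
n=7: can move to 5, which is L ⇒ W
n=8: can move to 5, which is L ⇒ W
n=9: moves to 8(W), 7(W), 6(W), 3(W); every one is W ⇒ L
n=10: can move to 9, which is L ⇒ W
n=11: can move to 9, which is L ⇒ W
n=12: can move to 9, which is L ⇒ W
n=13: moves to 12(W), 11(W), 10(W), 7(W); every one is W ⇒ L
n=14: can move to 13, which is L ⇒ W
n=15: can move to 13, which is L ⇒ W
n=16: can move to 13, which is L ⇒ W
n=17: moves to 16(W), 15(W), 14(W), 11(W); every one is W ⇒ L
n=18: can move to 17, which is L ⇒ W
n=19: can move to 17, which is L ⇒ W
n=20: can move to 17, which is L ⇒ W
n=21: moves to 20(W), 19(W), 18(W), 15(W); every one is W ⇒ L
n=22: can move to 21, which is L ⇒ W
n=23: can move to 21, which is L ⇒ W
n=24: can move to 21, which is L ⇒ W
n=25: moves to 24(W), 23(W), 22(W), 19(W); every one is W ⇒ L
n=26: can move to 25, which is L ⇒ W
n=27: can move to 25, which is L ⇒ W
n=28: can move to 25, which is L ⇒ W
n=29: moves to 28(W), 27(W), 26(W), 23(W); every one is W ⇒ L
n=30: can move to 29, which is L ⇒ W
n=31: can move to 29, which is L ⇒ W
n=32: can move to 29, which is L ⇒ W
n=33: moves to 32(W), 31(W), 30(W), 27(W); every one is W ⇒ L
n=34: can move to 33, which is L ⇒ W
n=35: can move to 33, which is L ⇒ W
n=36: can move to 33, which is L ⇒ W
n=37: moves to 36(W), 35(W), 34(W), 31(W); every one is W ⇒ L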